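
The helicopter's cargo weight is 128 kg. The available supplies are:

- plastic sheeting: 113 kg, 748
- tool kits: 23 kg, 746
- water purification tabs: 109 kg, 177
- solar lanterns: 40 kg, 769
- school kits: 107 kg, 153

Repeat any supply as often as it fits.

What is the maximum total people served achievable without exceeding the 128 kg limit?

3730

Best packing: 5×tool kits — 115 kg, 3730 total.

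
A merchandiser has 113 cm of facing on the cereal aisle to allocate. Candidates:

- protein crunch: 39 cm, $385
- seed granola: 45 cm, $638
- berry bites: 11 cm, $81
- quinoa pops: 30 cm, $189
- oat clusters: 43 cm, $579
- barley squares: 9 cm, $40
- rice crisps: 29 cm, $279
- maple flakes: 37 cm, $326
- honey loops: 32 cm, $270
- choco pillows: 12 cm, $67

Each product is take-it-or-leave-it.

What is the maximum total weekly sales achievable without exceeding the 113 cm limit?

By weekly sales per cm: seed granola 14.18, oat clusters 13.47, protein crunch 9.87, rice crisps 9.62 lead.
The ratio ordering already packs tightly: seed granola + berry bites + oat clusters + choco pillows, 111 cm, 1365.
Runner-up seed granola + berry bites + oat clusters + barley squares tops out at 1338.

1365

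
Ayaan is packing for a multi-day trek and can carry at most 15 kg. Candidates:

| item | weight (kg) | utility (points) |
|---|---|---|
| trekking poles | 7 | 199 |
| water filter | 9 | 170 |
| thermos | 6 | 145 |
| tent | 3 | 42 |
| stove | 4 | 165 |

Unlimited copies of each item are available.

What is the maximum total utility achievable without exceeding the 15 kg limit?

537

The ratio ordering already packs tightly: tent + 3×stove, 15 kg, 537.
No other feasible combination exceeds 537.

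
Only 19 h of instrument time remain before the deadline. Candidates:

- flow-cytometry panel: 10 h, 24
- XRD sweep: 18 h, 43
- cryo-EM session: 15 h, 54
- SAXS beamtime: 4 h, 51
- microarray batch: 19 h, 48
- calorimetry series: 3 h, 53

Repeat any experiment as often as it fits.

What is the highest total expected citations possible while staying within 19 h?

318

The ratio ordering already packs tightly: 6×calorimetry series, 18 h, 318.
Nothing else within 19 h beats 318.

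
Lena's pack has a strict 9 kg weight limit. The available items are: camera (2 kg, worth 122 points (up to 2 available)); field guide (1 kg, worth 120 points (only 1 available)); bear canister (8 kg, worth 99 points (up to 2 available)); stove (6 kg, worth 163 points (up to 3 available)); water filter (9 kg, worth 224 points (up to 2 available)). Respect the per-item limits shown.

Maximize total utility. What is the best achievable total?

405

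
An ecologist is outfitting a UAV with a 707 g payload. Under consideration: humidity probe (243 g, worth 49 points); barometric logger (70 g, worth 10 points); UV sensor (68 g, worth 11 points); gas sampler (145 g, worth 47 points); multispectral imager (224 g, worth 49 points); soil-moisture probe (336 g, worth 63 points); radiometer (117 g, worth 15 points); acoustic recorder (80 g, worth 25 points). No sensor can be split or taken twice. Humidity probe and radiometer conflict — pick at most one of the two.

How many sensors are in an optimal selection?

The maximum data value within 707 g is 170.
One optimal bundle: humidity probe + gas sampler + multispectral imager + acoustic recorder (692 g).
Any selection reaching 170 contains exactly 4 sensors.

4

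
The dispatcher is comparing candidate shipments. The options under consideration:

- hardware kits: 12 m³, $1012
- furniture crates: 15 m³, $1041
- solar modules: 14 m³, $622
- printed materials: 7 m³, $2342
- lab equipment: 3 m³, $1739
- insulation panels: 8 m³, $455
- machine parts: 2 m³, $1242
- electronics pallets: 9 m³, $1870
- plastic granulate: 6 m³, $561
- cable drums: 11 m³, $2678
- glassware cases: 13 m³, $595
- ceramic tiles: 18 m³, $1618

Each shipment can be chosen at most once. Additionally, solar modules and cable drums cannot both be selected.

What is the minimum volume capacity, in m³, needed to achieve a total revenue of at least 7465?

23

Minimise m³ subject to total revenue ≥ 7465.
printed materials + lab equipment + machine parts + cable drums reaches 8001 using 23 m³.
No combination under 23 m³ hits 7465.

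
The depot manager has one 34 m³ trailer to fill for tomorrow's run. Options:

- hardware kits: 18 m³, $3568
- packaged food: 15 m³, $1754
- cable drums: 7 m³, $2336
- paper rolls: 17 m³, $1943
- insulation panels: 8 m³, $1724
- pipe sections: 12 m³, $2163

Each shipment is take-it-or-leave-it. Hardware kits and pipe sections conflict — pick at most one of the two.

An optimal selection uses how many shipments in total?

Best achievable revenue is 7628.
hardware kits + cable drums + insulation panels hits 7628 at 33 m³.
Any selection reaching 7628 contains exactly 3 shipments.

3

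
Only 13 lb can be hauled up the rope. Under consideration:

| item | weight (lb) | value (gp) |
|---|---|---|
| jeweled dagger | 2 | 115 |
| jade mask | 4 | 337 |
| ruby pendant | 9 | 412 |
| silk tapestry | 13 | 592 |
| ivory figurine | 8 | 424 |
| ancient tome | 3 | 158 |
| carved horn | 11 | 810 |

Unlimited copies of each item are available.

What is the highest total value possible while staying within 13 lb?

The ratio ordering already packs tightly: 3×jade mask, 12 lb, 1011.
No other feasible combination exceeds 1011.

1011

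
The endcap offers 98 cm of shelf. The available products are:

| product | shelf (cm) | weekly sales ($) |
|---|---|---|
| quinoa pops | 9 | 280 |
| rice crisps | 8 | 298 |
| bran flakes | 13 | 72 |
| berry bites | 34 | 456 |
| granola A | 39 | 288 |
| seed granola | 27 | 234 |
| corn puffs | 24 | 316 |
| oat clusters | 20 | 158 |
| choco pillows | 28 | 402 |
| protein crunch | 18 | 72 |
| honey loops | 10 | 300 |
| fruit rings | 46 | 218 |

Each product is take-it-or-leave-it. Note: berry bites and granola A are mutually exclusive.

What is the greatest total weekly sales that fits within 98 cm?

Density check — rice crisps 37.25, quinoa pops 31.11, honey loops 30.00, choco pillows 14.36 are the best per cm.
Taking quinoa pops + rice crisps + berry bites + choco pillows + honey loops: 89 cm used, 1736 in weekly sales.
Nothing else feasible within 98 cm beats 1736.

1736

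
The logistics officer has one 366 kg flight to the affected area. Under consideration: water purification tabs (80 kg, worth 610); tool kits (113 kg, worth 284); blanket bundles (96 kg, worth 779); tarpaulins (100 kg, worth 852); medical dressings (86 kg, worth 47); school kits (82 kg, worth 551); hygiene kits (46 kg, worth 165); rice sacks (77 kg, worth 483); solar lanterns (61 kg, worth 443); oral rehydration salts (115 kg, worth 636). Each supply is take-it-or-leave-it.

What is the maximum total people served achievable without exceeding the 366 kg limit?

2792

A density-first pass picks water purification tabs + blanket bundles + tarpaulins + solar lanterns — 2684 at 337 kg.
The 61 kg tied up in solar lanterns is better spent on school kits — total rises to 2792 (358 kg).
The spare 8 kg is too small for any remaining supply, and no exchange beats 2792.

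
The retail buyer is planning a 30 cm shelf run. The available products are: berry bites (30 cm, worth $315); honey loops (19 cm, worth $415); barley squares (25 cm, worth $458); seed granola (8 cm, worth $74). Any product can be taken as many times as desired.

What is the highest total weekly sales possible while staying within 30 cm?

489

Density check — honey loops 21.84, barley squares 18.32, berry bites 10.50 are the best per cm.
The ratio ordering already packs tightly: honey loops + seed granola, 27 cm, 489.
Nothing else within 30 cm beats 489.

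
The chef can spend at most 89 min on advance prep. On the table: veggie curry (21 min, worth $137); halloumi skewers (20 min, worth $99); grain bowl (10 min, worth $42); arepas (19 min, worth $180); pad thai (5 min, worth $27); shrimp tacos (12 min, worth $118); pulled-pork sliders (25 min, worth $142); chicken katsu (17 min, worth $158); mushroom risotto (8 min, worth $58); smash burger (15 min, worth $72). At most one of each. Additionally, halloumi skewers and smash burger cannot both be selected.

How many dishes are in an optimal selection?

Optimal total is 693.
One optimal bundle: veggie curry + grain bowl + arepas + shrimp tacos + chicken katsu + mushroom risotto (87 min).
Any selection reaching 693 contains exactly 6 dishes.

6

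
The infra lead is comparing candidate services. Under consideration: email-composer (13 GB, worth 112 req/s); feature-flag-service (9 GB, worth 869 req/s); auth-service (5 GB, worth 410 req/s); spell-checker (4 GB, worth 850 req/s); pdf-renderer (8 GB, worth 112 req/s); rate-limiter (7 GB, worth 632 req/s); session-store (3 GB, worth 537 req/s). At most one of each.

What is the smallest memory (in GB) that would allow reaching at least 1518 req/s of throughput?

Minimise GB subject to total throughput ≥ 1518.
Taking auth-service + spell-checker + session-store gives 1797 (≥ 1518) for 12 GB.
Any bundle with less than 12 GB falls short of 1518.

12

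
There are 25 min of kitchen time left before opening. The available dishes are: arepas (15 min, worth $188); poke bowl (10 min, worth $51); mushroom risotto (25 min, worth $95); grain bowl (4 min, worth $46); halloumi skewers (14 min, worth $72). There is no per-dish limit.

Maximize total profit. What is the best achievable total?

280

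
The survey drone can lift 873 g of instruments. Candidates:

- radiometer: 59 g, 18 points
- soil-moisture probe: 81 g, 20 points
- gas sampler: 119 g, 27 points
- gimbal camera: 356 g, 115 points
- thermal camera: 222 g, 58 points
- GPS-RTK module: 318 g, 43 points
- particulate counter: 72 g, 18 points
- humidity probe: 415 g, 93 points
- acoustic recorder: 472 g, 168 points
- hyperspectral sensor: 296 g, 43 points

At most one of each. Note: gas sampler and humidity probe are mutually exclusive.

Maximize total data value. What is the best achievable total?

283

Gimbal camera + acoustic recorder uses 828 of the 873 g and totals 283.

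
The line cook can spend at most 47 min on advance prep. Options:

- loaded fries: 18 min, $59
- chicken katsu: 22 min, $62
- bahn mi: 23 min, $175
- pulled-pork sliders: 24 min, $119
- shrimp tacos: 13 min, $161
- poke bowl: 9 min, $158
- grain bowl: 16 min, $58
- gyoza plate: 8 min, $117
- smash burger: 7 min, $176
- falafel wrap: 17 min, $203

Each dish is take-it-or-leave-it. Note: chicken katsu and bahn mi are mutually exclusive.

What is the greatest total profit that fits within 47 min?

Ranking by ratio (profit/min): smash burger 25.14, poke bowl 17.56, gyoza plate 14.62, shrimp tacos 12.38.
Greedy by ratio would take shrimp tacos + poke bowl + gyoza plate + smash burger: 37 min used, total 612.
The 8 min tied up in gyoza plate is better spent on falafel wrap — total rises to 698 (46 min).
Next best is shrimp tacos + gyoza plate + smash burger + falafel wrap at 657 (45 min) — short by 41.

698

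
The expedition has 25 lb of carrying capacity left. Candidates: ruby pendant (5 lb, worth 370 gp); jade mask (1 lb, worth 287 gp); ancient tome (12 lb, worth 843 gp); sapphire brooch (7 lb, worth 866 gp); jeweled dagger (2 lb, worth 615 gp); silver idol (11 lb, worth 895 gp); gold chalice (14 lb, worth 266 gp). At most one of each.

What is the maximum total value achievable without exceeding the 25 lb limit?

Ranking by ratio (value/lb): jeweled dagger 307.50, jade mask 287.00, sapphire brooch 123.71, silver idol 81.36.
A density-first pass picks jade mask + sapphire brooch + jeweled dagger + silver idol — 2663 at 21 lb.
Dropping jade mask frees 1 lb; slotting in ruby pendant (5 lb) lifts the total to 2746 at 25 lb.

2746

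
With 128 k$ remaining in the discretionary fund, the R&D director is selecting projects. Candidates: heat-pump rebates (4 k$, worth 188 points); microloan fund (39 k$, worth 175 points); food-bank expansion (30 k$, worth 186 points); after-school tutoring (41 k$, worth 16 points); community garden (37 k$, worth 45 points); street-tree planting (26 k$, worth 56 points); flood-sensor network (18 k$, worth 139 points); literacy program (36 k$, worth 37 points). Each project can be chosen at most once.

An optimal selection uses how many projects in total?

5

Best achievable projected impact is 744.
heat-pump rebates + microloan fund + food-bank expansion + street-tree planting + flood-sensor network hits 744 at 117 k$.
Any selection reaching 744 contains exactly 5 projects.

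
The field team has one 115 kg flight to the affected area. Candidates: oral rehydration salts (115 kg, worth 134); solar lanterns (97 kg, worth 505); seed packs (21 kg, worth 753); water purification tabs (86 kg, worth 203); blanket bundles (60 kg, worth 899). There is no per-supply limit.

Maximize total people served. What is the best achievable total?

3765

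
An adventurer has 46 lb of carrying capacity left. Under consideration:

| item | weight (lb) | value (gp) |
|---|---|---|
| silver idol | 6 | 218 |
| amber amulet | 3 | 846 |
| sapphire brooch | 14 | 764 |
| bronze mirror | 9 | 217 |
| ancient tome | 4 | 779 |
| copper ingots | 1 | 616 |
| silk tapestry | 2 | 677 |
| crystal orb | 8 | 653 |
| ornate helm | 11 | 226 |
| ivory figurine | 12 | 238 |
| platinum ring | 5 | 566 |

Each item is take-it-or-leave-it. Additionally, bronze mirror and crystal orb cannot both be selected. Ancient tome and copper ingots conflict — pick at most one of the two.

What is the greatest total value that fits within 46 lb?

4503

Taking silver idol + amber amulet + sapphire brooch + ancient tome + silk tapestry + crystal orb + platinum ring: 42 lb used, 4503 in value.
No other feasible combination exceeds 4503.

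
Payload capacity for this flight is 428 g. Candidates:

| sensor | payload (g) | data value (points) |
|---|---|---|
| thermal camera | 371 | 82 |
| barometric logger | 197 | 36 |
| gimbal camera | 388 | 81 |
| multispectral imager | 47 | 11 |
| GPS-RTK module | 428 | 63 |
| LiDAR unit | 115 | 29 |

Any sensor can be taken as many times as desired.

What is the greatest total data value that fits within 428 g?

102

A density-first pass picks multispectral imager + 3×LiDAR unit — 98 at 392 g.
The 115 g tied up in LiDAR unit is better spent on 3×multispectral imager — total rises to 102 (418 g).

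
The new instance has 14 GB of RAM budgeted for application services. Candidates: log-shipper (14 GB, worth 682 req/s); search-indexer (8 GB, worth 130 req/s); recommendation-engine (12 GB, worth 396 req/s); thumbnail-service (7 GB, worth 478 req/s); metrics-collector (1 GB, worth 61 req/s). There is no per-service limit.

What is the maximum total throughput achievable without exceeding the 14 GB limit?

Best packing: 2×thumbnail-service — 14 GB, 956 total.
Nothing else within 14 GB beats 956.

956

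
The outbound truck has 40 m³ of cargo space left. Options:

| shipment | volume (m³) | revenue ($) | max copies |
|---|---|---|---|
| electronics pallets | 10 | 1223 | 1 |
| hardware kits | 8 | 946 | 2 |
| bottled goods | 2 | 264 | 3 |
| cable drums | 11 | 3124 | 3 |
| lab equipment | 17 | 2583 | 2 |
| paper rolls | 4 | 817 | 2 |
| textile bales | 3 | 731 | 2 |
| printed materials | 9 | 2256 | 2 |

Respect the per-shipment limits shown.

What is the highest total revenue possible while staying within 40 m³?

10920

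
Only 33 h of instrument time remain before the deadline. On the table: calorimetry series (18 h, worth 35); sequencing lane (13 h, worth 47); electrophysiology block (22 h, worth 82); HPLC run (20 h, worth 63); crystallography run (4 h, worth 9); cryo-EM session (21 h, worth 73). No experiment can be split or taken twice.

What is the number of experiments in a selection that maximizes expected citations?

Best achievable expected citations is 110.
One optimal bundle: sequencing lane + HPLC run (33 h).
Every optimal selection uses 2 experiments.

2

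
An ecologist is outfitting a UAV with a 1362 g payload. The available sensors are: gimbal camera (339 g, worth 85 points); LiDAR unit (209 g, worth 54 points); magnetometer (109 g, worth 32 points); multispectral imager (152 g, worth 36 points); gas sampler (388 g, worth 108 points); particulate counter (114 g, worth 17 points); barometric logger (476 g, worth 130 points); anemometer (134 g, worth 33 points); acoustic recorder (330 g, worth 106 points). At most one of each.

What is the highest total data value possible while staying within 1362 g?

380

The ratio heuristic lands on magnetometer + gas sampler + barometric logger + acoustic recorder (376) but leaves 59 g idle.
The 109 g tied up in magnetometer is better spent on multispectral imager — total rises to 380 (1346 g).
Nothing else within 1362 g beats 380.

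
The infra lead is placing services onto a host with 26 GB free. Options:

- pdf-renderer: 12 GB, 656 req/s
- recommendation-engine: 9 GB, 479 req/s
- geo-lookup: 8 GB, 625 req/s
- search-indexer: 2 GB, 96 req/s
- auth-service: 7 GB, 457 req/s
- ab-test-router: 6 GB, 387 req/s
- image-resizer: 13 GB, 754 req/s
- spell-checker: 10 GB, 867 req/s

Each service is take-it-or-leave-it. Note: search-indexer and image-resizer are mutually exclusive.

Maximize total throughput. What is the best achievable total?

1975

Density check — spell-checker 86.70, geo-lookup 78.12, auth-service 65.29, ab-test-router 64.50 are the best per GB.
A density-first pass picks geo-lookup + auth-service + spell-checker — 1949 at 25 GB.
The 7 GB tied up in auth-service is better spent on search-indexer + ab-test-router — total rises to 1975 (26 GB).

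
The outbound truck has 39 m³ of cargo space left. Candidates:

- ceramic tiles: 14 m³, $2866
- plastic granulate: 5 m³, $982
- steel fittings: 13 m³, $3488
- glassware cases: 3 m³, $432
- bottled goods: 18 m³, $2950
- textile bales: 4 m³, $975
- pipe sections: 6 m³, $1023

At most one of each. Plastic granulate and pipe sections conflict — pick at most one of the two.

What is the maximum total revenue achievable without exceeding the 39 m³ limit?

8743

The ratio ordering already packs tightly: ceramic tiles + plastic granulate + steel fittings + glassware cases + textile bales, 39 m³, 8743.
No other feasible combination exceeds 8743.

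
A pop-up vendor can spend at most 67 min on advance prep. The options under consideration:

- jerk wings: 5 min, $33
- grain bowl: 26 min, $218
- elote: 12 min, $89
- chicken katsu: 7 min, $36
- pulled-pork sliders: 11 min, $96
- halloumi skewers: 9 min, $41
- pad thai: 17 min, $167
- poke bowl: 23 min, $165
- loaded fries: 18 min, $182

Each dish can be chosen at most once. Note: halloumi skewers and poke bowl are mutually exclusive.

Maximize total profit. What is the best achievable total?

The ratio heuristic lands on jerk wings + elote + pulled-pork sliders + pad thai + loaded fries (567) but leaves 4 min idle.
The 23 min tied up in elote and pulled-pork sliders is better spent on grain bowl — total rises to 600 (66 min).
Next best is grain bowl + elote + pulled-pork sliders + loaded fries at 585 (67 min) — short by 15.

600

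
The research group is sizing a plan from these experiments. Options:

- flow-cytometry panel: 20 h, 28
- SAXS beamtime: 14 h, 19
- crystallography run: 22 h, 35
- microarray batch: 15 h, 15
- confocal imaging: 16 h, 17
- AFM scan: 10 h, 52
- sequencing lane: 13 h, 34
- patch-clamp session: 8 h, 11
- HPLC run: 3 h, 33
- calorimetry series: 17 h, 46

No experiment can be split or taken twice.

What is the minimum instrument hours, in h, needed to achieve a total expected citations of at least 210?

Need the lightest bundle worth ≥ 210.
Taking crystallography run + AFM scan + sequencing lane + patch-clamp session + HPLC run + calorimetry series gives 211 (≥ 210) for 73 h.
Any bundle with less than 73 h falls short of 210.

73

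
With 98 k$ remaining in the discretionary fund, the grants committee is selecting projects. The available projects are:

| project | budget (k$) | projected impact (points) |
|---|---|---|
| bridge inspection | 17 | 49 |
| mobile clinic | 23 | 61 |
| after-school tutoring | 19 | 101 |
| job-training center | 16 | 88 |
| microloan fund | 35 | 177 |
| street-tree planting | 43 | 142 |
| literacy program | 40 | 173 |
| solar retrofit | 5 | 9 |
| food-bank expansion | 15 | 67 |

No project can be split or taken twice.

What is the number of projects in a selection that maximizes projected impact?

3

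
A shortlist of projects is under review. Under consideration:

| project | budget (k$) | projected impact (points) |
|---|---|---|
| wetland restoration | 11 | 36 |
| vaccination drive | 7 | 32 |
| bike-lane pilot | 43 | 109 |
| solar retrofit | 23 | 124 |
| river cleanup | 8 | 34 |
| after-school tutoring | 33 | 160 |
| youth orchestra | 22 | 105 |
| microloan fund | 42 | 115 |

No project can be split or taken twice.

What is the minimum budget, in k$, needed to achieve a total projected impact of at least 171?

Look for the lowest-budget combination reaching 171.
Taking vaccination drive + river cleanup + youth orchestra gives 171 (≥ 171) for 37 k$.
No combination under 37 k$ hits 171.

37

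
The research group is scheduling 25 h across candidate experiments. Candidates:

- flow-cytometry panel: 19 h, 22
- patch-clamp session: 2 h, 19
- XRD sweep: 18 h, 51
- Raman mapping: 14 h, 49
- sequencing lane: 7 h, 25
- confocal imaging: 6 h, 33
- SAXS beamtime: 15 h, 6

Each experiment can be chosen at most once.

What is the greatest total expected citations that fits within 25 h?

101

A density-first pass picks patch-clamp session + sequencing lane + confocal imaging — 77 at 15 h.
Dropping sequencing lane frees 7 h; slotting in Raman mapping (14 h) lifts the total to 101 at 22 h.
Next best is patch-clamp session + Raman mapping + sequencing lane at 93 (23 h) — short by 8.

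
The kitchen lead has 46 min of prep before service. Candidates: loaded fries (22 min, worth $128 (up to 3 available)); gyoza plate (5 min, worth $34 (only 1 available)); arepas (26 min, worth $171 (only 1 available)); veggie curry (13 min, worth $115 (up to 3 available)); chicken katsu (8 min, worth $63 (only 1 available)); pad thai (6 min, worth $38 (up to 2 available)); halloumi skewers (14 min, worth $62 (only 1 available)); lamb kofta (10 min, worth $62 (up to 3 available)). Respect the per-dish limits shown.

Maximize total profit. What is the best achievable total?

383

Ranking by ratio (profit/min): veggie curry 8.85, chicken katsu 7.88, gyoza plate 6.80.
A density-first pass picks gyoza plate + 3×veggie curry — 379 at 44 min.
Dropping gyoza plate frees 5 min; slotting in pad thai (6 min) lifts the total to 383 at 45 min.
No other feasible combination exceeds 383.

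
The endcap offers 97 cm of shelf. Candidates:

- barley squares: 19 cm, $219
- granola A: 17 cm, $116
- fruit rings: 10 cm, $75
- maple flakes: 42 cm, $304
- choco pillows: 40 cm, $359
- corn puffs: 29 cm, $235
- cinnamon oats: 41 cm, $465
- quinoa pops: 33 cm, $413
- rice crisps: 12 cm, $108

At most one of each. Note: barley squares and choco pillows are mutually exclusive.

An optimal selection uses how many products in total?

3

Optimal total is 1097.
For example barley squares + cinnamon oats + quinoa pops achieves it, using 93 cm.
All optima have 3 products.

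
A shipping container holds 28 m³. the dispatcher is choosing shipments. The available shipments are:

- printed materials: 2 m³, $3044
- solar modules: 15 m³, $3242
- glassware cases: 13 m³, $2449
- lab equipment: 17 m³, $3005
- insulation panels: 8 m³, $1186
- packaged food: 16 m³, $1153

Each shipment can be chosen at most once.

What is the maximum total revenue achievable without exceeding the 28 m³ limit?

Printed materials + solar modules + insulation panels uses 25 of the 28 m³ and totals 7472.
Every other selection either busts 28 m³ or fails to beat 7472.

7472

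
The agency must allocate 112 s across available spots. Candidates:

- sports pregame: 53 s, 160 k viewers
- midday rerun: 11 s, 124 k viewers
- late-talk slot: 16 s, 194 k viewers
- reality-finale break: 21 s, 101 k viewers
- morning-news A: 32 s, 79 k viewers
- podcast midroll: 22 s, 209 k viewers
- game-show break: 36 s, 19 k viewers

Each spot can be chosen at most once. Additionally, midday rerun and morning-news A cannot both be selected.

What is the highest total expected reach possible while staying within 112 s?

Sports pregame + midday rerun + late-talk slot + podcast midroll uses 102 of the 112 s and totals 687.
No other feasible combination exceeds 687.

687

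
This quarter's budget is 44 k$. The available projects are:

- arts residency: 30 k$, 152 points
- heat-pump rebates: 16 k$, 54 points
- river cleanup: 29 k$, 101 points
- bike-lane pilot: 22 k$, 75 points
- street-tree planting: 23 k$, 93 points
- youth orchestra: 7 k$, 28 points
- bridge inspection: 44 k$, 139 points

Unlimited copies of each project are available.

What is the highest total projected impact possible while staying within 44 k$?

Taking arts residency + 2×youth orchestra: 44 k$ used, 208 in projected impact.
Nothing else within 44 k$ beats 208.

208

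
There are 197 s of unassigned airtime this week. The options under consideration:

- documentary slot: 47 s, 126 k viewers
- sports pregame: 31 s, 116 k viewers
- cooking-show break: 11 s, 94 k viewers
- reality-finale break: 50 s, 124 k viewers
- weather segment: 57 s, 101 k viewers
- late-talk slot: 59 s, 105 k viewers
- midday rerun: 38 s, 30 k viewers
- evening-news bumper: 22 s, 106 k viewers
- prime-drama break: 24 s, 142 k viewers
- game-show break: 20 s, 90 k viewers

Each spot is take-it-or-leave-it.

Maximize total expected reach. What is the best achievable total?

Ranking by ratio (expected reach/s): cooking-show break 8.55, prime-drama break 5.92, evening-news bumper 4.82, game-show break 4.50.
Filling by ratio: documentary slot + sports pregame + cooking-show break + midday rerun + evening-news bumper + prime-drama break + game-show break for 704, with 4 s left unused.
Replace midday rerun and game-show break with reality-finale break: the trade gains 4 net, giving 708 at 185 s.

708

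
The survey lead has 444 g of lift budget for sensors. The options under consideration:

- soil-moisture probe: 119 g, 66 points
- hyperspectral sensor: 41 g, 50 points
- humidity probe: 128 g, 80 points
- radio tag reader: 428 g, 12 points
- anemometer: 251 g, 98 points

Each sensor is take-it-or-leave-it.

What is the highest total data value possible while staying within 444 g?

Ranking by ratio (data value/g): hyperspectral sensor 1.22, humidity probe 0.62, soil-moisture probe 0.55.
The ratio heuristic lands on soil-moisture probe + hyperspectral sensor + humidity probe (196) but leaves 156 g idle.
The 119 g tied up in soil-moisture probe is better spent on anemometer — total rises to 228 (420 g).

228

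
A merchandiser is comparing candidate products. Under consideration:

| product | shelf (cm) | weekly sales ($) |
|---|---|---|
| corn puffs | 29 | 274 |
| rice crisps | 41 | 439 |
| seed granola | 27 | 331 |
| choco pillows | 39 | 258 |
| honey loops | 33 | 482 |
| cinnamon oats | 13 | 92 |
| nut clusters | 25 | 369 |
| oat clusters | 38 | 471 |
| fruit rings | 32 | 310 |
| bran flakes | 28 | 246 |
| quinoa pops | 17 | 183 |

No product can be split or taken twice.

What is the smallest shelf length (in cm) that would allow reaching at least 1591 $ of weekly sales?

Minimise cm subject to total weekly sales ≥ 1591.
seed granola + honey loops + nut clusters + oat clusters reaches 1653 using 123 cm.
No combination under 123 cm hits 1591.

123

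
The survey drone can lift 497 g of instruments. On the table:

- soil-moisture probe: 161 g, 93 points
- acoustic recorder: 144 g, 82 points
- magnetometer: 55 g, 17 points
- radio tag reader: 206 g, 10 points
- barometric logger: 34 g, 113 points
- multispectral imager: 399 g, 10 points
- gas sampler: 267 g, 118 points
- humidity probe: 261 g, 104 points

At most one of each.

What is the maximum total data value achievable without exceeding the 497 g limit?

324

Density check — barometric logger 3.32, soil-moisture probe 0.58, acoustic recorder 0.57 are the best per g.
The ratio heuristic lands on soil-moisture probe + acoustic recorder + magnetometer + barometric logger (305) but leaves 103 g idle.
Dropping acoustic recorder and magnetometer frees 199 g; slotting in gas sampler (267 g) lifts the total to 324 at 462 g.
The closest alternative, acoustic recorder + magnetometer + barometric logger + humidity probe, reaches only 316.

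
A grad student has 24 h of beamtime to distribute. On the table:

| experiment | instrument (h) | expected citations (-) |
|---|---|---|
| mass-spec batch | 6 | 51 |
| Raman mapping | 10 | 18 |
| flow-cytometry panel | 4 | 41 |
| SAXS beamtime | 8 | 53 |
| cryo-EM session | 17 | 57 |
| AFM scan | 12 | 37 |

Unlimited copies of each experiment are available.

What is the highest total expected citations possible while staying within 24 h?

6×flow-cytometry panel uses 24 of the 24 h and totals 246.
That's the maximum — no swap from here does better than 246.

246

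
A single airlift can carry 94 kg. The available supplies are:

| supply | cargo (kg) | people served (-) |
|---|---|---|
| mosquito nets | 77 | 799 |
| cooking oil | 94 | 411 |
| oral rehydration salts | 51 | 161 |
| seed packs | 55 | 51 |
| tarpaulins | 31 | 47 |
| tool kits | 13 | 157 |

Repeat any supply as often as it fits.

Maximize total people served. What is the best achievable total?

1099

7×tool kits uses 91 of the 94 kg and totals 1099.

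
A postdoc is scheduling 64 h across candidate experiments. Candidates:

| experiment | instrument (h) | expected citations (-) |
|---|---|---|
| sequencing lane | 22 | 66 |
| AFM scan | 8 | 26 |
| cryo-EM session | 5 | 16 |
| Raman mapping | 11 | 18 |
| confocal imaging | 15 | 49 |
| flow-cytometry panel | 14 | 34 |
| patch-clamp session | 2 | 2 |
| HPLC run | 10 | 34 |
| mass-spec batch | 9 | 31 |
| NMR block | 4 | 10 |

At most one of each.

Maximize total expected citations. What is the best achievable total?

206

Taking the top-ratio experiments first gives AFM scan + cryo-EM session + Raman mapping + confocal imaging + patch-clamp session + HPLC run + mass-spec batch + NMR block for 186 (64 h).
Reworking the packing: sequencing lane + AFM scan + confocal imaging + HPLC run + mass-spec batch uses 64 h and improves the total to 206.
Next best is sequencing lane + AFM scan + cryo-EM session + confocal imaging + HPLC run + NMR block at 201 (64 h) — short by 5.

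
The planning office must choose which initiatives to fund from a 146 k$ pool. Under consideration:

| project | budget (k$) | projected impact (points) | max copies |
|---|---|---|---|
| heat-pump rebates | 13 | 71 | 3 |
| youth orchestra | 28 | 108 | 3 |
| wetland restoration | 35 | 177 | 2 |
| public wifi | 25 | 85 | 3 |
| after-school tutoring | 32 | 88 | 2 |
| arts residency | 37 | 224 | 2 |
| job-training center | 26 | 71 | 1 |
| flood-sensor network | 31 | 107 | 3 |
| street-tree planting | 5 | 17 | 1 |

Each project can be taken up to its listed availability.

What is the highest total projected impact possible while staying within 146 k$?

By projected impact per k$: arts residency 6.05, heat-pump rebates 5.46, wetland restoration 5.06, youth orchestra 3.86 lead.
Greedy by ratio would take 3×heat-pump rebates + youth orchestra + 2×arts residency + street-tree planting: 146 k$ used, total 786.
The 72 k$ tied up in 3×heat-pump rebates and youth orchestra and street-tree planting is better spent on 2×wetland restoration — total rises to 802 (144 k$).
Nothing else within 146 k$ beats 802.

802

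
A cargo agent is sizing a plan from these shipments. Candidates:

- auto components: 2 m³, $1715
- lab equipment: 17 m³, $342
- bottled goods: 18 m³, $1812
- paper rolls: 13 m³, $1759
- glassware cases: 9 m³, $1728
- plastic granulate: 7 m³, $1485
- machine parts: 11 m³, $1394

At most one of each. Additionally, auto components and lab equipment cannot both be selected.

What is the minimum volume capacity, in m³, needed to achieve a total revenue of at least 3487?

Need the lightest bundle worth ≥ 3487.
auto components + glassware cases + plastic granulate reaches 4928 using 18 m³.
Below 18 m³ the best achievable stays under 3487.

18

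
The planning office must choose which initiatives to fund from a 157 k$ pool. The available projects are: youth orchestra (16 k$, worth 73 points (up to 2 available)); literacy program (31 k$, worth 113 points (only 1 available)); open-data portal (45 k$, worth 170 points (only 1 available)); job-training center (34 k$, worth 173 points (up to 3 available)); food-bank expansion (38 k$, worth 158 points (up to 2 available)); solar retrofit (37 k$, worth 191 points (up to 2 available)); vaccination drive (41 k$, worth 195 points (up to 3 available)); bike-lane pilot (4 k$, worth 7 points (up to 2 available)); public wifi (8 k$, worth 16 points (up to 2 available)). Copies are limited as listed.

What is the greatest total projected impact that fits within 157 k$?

783

Density check — solar retrofit 5.16, job-training center 5.09, vaccination drive 4.76, youth orchestra 4.56 are the best per k$.
A density-first pass picks 2×job-training center + 2×solar retrofit + bike-lane pilot + public wifi — 751 at 154 k$.
But youth orchestra + 3×job-training center + solar retrofit fits in 155 k$ and reaches 783.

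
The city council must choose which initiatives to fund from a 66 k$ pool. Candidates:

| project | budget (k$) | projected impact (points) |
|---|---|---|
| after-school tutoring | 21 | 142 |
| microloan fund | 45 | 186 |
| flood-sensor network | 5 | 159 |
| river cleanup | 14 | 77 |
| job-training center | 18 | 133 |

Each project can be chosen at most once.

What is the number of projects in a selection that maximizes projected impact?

Best achievable projected impact is 511.
One optimal bundle: after-school tutoring + flood-sensor network + river cleanup + job-training center (58 k$).
All optima have 4 projects.

4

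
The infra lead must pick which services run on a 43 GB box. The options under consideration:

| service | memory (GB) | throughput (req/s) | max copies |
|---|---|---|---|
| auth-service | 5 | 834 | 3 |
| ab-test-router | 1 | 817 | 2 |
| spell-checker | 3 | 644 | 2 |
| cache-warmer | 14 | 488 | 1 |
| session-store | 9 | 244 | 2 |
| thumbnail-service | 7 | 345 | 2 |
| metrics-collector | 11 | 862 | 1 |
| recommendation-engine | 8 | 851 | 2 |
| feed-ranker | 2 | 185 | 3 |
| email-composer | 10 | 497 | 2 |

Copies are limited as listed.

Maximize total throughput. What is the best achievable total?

Ranking by ratio (throughput/GB): ab-test-router 817.00, spell-checker 214.67, auth-service 166.80.
3×auth-service + 2×ab-test-router + 2×spell-checker + 2×recommendation-engine + 2×feed-ranker uses 43 of the 43 GB and totals 7496.
No other feasible combination exceeds 7496.

7496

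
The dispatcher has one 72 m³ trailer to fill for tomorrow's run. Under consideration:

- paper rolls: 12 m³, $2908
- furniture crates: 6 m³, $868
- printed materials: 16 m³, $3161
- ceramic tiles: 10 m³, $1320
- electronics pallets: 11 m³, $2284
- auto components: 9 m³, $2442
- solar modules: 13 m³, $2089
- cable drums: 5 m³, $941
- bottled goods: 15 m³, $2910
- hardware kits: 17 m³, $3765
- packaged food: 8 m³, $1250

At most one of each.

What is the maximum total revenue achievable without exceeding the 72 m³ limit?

15559

Density check — auto components 271.33, paper rolls 242.33, hardware kits 221.47 are the best per m³.
Taking the top-ratio shipments first gives paper rolls + printed materials + electronics pallets + auto components + cable drums + hardware kits for 15501 (70 m³).
Replace printed materials and cable drums with bottled goods + packaged food: the trade gains 58 net, giving 15559 at 72 m³.
Runner-up paper rolls + printed materials + electronics pallets + auto components + cable drums + hardware kits tops out at 15501.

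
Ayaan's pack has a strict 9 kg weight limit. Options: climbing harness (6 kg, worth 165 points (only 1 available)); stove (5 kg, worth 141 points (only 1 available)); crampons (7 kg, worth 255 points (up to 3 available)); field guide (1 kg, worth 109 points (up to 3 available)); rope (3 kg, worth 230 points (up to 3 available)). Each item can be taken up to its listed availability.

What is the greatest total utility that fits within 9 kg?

3×field guide + 2×rope uses 9 of the 9 kg and totals 787.
That's the maximum — no swap from here does better than 787.

787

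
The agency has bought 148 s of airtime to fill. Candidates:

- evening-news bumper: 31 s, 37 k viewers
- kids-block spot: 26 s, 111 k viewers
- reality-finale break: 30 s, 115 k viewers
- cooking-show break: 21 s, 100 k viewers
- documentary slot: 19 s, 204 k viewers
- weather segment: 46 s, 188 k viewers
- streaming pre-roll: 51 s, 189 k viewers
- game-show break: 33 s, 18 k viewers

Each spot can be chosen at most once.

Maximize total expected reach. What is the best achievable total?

By expected reach per s: documentary slot 10.74, cooking-show break 4.76, kids-block spot 4.27 lead.
Filling by ratio: kids-block spot + reality-finale break + cooking-show break + documentary slot + weather segment for 718, with 6 s left unused.
The 46 s tied up in weather segment is better spent on streaming pre-roll — total rises to 719 (147 s).

719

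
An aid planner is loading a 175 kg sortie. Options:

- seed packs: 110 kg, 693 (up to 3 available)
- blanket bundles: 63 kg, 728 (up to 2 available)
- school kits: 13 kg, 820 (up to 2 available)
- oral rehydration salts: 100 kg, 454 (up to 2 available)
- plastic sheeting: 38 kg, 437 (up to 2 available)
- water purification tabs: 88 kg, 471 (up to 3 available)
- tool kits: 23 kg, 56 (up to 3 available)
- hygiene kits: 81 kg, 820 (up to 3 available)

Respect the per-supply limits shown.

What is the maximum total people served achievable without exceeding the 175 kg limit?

By people served per kg: school kits 63.08, blanket bundles 11.56, plastic sheeting 11.50 lead.
A density-first pass picks 2×blanket bundles + 2×school kits + tool kits — 3152 at 175 kg.
The 86 kg tied up in blanket bundles and tool kits is better spent on 2×plastic sheeting — total rises to 3242 (165 kg).
That's the maximum — no swap from here does better than 3242.

3242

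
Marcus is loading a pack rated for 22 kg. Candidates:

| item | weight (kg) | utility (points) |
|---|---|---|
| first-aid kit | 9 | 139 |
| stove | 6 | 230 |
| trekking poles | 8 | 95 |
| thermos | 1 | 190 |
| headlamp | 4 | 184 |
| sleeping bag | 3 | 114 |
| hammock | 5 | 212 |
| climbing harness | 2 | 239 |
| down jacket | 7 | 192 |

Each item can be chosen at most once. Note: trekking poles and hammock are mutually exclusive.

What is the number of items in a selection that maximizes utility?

6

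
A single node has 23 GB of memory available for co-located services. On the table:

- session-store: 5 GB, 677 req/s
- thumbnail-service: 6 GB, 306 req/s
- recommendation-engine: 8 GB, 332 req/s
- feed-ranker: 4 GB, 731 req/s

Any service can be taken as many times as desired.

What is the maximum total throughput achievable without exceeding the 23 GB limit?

3655

By throughput per GB: feed-ranker 182.75, session-store 135.40, thumbnail-service 51.00 lead.
5×feed-ranker uses 20 of the 23 GB and totals 3655.
That's the maximum — no swap from here does better than 3655.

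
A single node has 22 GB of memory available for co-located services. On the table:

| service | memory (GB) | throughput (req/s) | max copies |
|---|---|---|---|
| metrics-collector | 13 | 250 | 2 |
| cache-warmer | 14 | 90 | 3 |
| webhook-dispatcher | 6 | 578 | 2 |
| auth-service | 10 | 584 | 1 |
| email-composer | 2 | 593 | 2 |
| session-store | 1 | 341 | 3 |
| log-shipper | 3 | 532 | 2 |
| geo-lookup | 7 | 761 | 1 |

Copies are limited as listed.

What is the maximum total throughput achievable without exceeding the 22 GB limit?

4034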